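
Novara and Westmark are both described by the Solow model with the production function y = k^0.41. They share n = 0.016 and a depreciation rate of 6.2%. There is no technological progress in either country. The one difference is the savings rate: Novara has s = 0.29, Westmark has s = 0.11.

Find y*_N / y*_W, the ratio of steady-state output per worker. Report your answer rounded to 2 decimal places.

ratio ≈ 1.96

Steady-state y* = [s/(n + δ)]^(α/(1−α)), so the ratio is [ (s_N/(n + δ)_N) / (s_W/(n + δ)_W) ]^0.6949.
s_N/(n + δ)_N = 0.29/0.078 = 3.7179; s_W/(n + δ)_W = 0.11/0.078 = 1.4103.
Ratio = (3.7179/1.4103)^0.6949 = 2.6362^0.6949 ≈ 1.9613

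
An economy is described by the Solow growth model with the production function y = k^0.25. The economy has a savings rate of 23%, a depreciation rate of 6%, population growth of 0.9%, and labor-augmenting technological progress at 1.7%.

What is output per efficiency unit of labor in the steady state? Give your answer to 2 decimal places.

In steady state, investment equals break-even investment: s·k^α = (n + g + δ)·k.
Rearranging, k^(1−α) = s / (n + g + δ).
k^0.75 = 0.23 / (0.009 + 0.017 + 0.060) = 0.23 / 0.086 = 2.6744
k* = 2.6744^(1/0.75) ≈ 3.7122
y* = (k*)^α = 3.7122^0.25 ≈ 1.3881

y* = 1.39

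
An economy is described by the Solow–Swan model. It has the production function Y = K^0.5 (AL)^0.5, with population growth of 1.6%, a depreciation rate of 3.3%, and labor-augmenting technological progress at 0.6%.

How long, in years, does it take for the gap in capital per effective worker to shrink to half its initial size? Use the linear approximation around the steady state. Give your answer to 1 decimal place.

Near the steady state the convergence rate is λ = (1 − α)(n + g + δ).
λ = (1 − 0.5) × 0.055 = 0.5 × 0.055 = 0.0275
Half-life = ln 2 / λ = 0.6931 / 0.0275 ≈ 25.20 years

half-life ≈ 25.2 years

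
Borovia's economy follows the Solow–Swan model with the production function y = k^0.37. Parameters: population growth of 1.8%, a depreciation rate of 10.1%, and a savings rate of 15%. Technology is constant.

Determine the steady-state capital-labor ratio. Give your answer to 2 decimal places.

k* = 1.44

At the steady state, Δk = 0, so s·k^α = (n + δ)·k.
Rearranging, k^(1−α) = s / (n + δ).
k^0.63 = 0.15 / (0.018 + 0.101) = 0.15 / 0.119 = 1.2605
k* = 1.2605^(1/0.63) ≈ 1.4441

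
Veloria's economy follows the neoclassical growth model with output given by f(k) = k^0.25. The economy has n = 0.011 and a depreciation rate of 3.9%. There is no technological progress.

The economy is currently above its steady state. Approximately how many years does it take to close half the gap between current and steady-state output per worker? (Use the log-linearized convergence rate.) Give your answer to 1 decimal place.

Near the steady state the convergence rate is λ = (1 − α)(n + δ).
λ = (1 − 0.25) × 0.050 = 0.75 × 0.050 = 0.0375
Half-life = ln 2 / λ = 0.6931 / 0.0375 ≈ 18.48 years

t_½ ≈ 18.5 years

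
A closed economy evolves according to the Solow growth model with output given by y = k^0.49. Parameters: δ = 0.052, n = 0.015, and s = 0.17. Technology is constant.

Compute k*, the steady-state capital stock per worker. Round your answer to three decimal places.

At the steady state, Δk = 0, so s·k^α = (n + δ)·k.
Dividing both sides by k: k^(1−α) = s / (n + δ).
k^0.51 = 0.17 / (0.015 + 0.052) = 0.17 / 0.067 = 2.5373
k* = 2.5373^(1/0.51) ≈ 6.2071

k* ≈ 6.207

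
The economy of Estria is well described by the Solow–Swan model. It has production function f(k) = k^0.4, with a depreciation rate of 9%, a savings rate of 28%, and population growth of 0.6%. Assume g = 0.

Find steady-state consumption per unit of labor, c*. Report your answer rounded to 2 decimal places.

At the steady state, Δk = 0, so s·k^α = (n + δ)·k.
Dividing both sides by k: k^(1−α) = s / (n + δ).
k^0.6 = 0.28 / (0.006 + 0.090) = 0.28 / 0.096 = 2.9167
k* = 2.9167^(1/0.6) ≈ 5.9541
y* = (k*)^α = 5.9541^0.4 ≈ 2.0414
c* = (1 − s)·y* = (1 − 0.28) × 2.0414 ≈ 1.4698

c* ≈ 1.47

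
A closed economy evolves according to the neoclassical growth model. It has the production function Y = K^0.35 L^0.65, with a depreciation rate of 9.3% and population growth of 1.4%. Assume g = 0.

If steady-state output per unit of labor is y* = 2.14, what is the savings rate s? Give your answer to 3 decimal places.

s ≈ 0.440

At the steady state, Δk = 0, so s·k^α = (n + δ)·k.
Since y* = [s/(n + δ)]^(α/(1−α)), we have s/(n + δ) = (y*)^((1−α)/α) = 2.14^1.8571 = 4.1078.
Therefore s = 4.1078 × (n + δ) = 4.1078 × 0.107 = 0.4395.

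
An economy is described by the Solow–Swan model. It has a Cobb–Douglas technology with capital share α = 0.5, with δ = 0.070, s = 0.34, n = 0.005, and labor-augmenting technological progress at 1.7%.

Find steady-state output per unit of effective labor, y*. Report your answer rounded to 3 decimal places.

y* = 3.696

At the steady state, Δk = 0, so s·k^α = (n + g + δ)·k.
Dividing both sides by k: k^(1−α) = s / (n + g + δ).
k^0.5 = 0.34 / (0.005 + 0.017 + 0.070) = 0.34 / 0.092 = 3.6957
k* = 3.6957^(1/0.5) ≈ 13.6582
y* = (k*)^α = 13.6582^0.5 ≈ 3.6957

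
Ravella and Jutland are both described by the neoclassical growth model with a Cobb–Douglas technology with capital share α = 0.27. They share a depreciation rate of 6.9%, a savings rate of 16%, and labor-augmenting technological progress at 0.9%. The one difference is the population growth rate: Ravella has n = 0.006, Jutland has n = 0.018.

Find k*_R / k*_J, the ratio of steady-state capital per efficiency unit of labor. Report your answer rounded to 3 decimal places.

Steady-state k* = [s/(n + g + δ)]^(1/(1−α)), so the ratio is [ (s_R/(n + g + δ)_R) / (s_J/(n + g + δ)_J) ]^1.3699.
s_R/(n + g + δ)_R = 0.16/0.084 = 1.9048; s_J/(n + g + δ)_J = 0.16/0.096 = 1.6667.
Ratio = (1.9048/1.6667)^1.3699 = 1.1429^1.3699 ≈ 1.2008

k*_R / k*_J ≈ 1.201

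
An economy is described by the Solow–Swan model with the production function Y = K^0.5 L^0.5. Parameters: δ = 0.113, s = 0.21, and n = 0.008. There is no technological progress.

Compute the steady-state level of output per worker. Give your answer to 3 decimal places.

At the steady state, Δk = 0, so s·k^α = (n + δ)·k.
Rearranging, k^(1−α) = s / (n + δ).
k^0.5 = 0.21 / (0.008 + 0.113) = 0.21 / 0.121 = 1.7355
k* = 1.7355^(1/0.5) ≈ 3.0120
y* = (k*)^α = 3.0120^0.5 ≈ 1.7355

y* ≈ 1.736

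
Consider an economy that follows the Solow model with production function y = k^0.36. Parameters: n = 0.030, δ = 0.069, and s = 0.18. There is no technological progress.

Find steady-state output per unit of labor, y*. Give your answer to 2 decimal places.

y* ≈ 1.40

Steady state requires s·f(k) = (n + δ)·k, i.e. s·k^α = (n + δ)·k.
Rearranging, k^(1−α) = s / (n + δ).
k^0.64 = 0.18 / (0.030 + 0.069) = 0.18 / 0.099 = 1.8182
k* = 1.8182^(1/0.64) ≈ 2.5450
y* = (k*)^α = 2.5450^0.36 ≈ 1.3997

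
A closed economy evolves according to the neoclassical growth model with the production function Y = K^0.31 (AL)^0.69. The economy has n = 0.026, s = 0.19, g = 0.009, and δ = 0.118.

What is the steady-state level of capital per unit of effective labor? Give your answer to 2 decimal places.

At the steady state, Δk = 0, so s·k^α = (n + g + δ)·k.
Rearranging, k^(1−α) = s / (n + g + δ).
k^0.69 = 0.19 / (0.026 + 0.009 + 0.118) = 0.19 / 0.153 = 1.2418
k* = 1.2418^(1/0.69) ≈ 1.3687

k* ≈ 1.37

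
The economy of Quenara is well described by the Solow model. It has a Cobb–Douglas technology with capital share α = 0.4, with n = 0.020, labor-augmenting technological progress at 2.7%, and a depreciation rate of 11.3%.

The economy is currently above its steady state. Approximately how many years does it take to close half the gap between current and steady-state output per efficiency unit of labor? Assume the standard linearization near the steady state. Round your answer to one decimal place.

Near the steady state the convergence rate is λ = (1 − α)(n + g + δ).
λ = (1 − 0.4) × 0.160 = 0.6 × 0.160 = 0.0960
Half-life = ln 2 / λ = 0.6931 / 0.0960 ≈ 7.22 years

t_½ ≈ 7.2 years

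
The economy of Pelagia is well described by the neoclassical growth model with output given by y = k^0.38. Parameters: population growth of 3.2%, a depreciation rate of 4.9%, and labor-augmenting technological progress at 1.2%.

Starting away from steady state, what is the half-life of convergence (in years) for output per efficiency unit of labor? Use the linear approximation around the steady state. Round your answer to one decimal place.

about 12.0 years

Near the steady state the convergence rate is λ = (1 − α)(n + g + δ).
λ = (1 − 0.38) × 0.093 = 0.62 × 0.093 = 0.05766
Half-life = ln 2 / λ = 0.6931 / 0.05766 ≈ 12.02 years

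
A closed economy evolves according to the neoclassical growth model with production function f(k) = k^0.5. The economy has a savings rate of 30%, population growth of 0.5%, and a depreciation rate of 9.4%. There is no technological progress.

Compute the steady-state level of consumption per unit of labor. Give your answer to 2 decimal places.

At the steady state, Δk = 0, so s·k^α = (n + δ)·k.
Rearranging, k^(1−α) = s / (n + δ).
k^0.5 = 0.30 / (0.005 + 0.094) = 0.30 / 0.099 = 3.0303
k* = 3.0303^(1/0.5) ≈ 9.1827
y* = (k*)^α = 9.1827^0.5 ≈ 3.0303
c* = (1 − s)·y* = (1 − 0.30) × 3.0303 ≈ 2.1212

c* ≈ 2.12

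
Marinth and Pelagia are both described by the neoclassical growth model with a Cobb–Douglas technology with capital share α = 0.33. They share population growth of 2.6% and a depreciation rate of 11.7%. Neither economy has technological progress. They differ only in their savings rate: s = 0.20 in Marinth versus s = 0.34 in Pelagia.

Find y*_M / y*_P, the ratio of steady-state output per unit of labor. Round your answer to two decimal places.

Steady-state y* = [s/(n + δ)]^(α/(1−α)), so the ratio is [ (s_M/(n + δ)_M) / (s_P/(n + δ)_P) ]^0.4925.
s_M/(n + δ)_M = 0.20/0.143 = 1.3986; s_P/(n + δ)_P = 0.34/0.143 = 2.3776.
Ratio = (1.3986/2.3776)^0.4925 = 0.5882^0.4925 ≈ 0.7700

y*_M / y*_P ≈ 0.77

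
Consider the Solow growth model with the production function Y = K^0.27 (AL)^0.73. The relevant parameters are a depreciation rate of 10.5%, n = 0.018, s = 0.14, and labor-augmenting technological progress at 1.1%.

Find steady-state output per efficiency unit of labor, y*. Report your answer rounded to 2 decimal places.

Steady state requires s·f(k) = (n + g + δ)·k, i.e. s·k^α = (n + g + δ)·k.
Dividing both sides by k: k^(1−α) = s / (n + g + δ).
k^0.73 = 0.14 / (0.018 + 0.011 + 0.105) = 0.14 / 0.134 = 1.0448
k* = 1.0448^(1/0.73) ≈ 1.0619
y* = (k*)^α = 1.0619^0.27 ≈ 1.0163

y* = 1.02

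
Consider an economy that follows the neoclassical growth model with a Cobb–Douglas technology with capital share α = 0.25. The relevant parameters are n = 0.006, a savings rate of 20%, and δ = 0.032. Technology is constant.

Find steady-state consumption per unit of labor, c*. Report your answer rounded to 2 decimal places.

c* = 1.39

In steady state, investment equals break-even investment: s·k^α = (n + δ)·k.
Rearranging, k^(1−α) = s / (n + δ).
k^0.75 = 0.20 / (0.006 + 0.032) = 0.20 / 0.038 = 5.2632
k* = 5.2632^(1/0.75) ≈ 9.1552
y* = (k*)^α = 9.1552^0.25 ≈ 1.7395
c* = (1 − s)·y* = (1 − 0.20) × 1.7395 ≈ 1.3916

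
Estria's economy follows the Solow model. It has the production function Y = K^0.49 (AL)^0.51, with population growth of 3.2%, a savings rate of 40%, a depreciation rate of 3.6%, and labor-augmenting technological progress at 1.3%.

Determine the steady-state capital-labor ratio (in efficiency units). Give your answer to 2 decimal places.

Steady state requires s·f(k) = (n + g + δ)·k, i.e. s·k^α = (n + g + δ)·k.
Rearranging, k^(1−α) = s / (n + g + δ).
k^0.51 = 0.40 / (0.032 + 0.013 + 0.036) = 0.40 / 0.081 = 4.9383
k* = 4.9383^(1/0.51) ≈ 22.9063

k* = 22.91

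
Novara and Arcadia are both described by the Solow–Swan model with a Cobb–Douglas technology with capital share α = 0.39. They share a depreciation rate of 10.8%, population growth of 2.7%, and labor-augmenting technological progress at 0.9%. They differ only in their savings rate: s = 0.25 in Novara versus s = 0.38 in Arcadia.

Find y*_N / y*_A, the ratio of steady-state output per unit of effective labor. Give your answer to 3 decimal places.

Steady-state y* = [s/(n + g + δ)]^(α/(1−α)), so the ratio is [ (s_N/(n + g + δ)_N) / (s_A/(n + g + δ)_A) ]^0.6393.
s_N/(n + g + δ)_N = 0.25/0.144 = 1.7361; s_A/(n + g + δ)_A = 0.38/0.144 = 2.6389.
Ratio = (1.7361/2.6389)^0.6393 = 0.6579^0.6393 ≈ 0.7652

y*_N / y*_A ≈ 0.765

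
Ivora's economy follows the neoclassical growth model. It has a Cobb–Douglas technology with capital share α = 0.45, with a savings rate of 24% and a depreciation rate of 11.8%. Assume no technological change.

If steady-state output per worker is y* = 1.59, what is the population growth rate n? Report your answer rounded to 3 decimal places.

n ≈ 0.018

Steady state requires s·f(k) = (n + δ)·k, i.e. s·k^α = (n + δ)·k.
Since y* = [s/(n + δ)]^(α/(1−α)), we have s/(n + δ) = (y*)^((1−α)/α) = 1.59^1.2222 = 1.7626.
Therefore n + δ = s / 1.7626 = 0.24 / 1.7626 = 0.1362, so n = 0.1362 − 0.118 = 0.0182.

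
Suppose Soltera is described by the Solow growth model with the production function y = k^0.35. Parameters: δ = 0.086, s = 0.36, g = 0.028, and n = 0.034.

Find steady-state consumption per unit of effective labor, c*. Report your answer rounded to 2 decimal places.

c* = 1.03

Steady state requires s·f(k) = (n + g + δ)·k, i.e. s·k^α = (n + g + δ)·k.
Rearranging, k^(1−α) = s / (n + g + δ).
k^0.65 = 0.36 / (0.034 + 0.028 + 0.086) = 0.36 / 0.148 = 2.4324
k* = 2.4324^(1/0.65) ≈ 3.9255
y* = (k*)^α = 3.9255^0.35 ≈ 1.6139
c* = (1 − s)·y* = (1 − 0.36) × 1.6139 ≈ 1.0329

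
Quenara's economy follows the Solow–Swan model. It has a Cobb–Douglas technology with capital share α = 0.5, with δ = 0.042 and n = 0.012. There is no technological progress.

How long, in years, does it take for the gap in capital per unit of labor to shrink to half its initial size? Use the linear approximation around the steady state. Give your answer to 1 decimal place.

Near the steady state the convergence rate is λ = (1 − α)(n + δ).
λ = (1 − 0.5) × 0.054 = 0.5 × 0.054 = 0.0270
Half-life = ln 2 / λ = 0.6931 / 0.0270 ≈ 25.67 years

half-life ≈ 25.7 years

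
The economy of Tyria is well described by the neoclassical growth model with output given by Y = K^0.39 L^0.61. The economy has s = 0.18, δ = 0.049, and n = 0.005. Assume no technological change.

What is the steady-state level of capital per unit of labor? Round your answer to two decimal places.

At the steady state, Δk = 0, so s·k^α = (n + δ)·k.
Dividing both sides by k: k^(1−α) = s / (n + δ).
k^0.61 = 0.18 / (0.005 + 0.049) = 0.18 / 0.054 = 3.3333
k* = 3.3333^(1/0.61) ≈ 7.1973

k* ≈ 7.20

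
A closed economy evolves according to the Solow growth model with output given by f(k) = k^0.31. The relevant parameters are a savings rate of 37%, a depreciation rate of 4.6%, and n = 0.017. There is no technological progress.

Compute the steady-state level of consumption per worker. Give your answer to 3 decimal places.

Steady state requires s·f(k) = (n + δ)·k, i.e. s·k^α = (n + δ)·k.
Dividing both sides by k: k^(1−α) = s / (n + δ).
k^0.69 = 0.37 / (0.017 + 0.046) = 0.37 / 0.063 = 5.8730
k* = 5.8730^(1/0.69) ≈ 13.0104
y* = (k*)^α = 13.0104^0.31 ≈ 2.2153
c* = (1 − s)·y* = (1 − 0.37) × 2.2153 ≈ 1.3956

c* ≈ 1.396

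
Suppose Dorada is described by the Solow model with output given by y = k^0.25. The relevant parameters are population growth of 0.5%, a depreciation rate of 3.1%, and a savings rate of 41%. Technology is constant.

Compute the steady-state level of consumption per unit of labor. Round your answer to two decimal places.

c* = 1.33

In steady state, investment equals break-even investment: s·k^α = (n + δ)·k.
Dividing both sides by k: k^(1−α) = s / (n + δ).
k^0.75 = 0.41 / (0.005 + 0.031) = 0.41 / 0.036 = 11.3889
k* = 11.3889^(1/0.75) ≈ 25.6237
y* = (k*)^α = 25.6237^0.25 ≈ 2.2499
c* = (1 − s)·y* = (1 − 0.41) × 2.2499 ≈ 1.3274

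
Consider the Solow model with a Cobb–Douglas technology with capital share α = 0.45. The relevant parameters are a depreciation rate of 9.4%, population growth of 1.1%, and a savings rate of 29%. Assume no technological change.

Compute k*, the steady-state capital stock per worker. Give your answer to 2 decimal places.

In steady state, investment equals break-even investment: s·k^α = (n + δ)·k.
Rearranging, k^(1−α) = s / (n + δ).
k^0.55 = 0.29 / (0.011 + 0.094) = 0.29 / 0.105 = 2.7619
k* = 2.7619^(1/0.55) ≈ 6.3416

k* ≈ 6.34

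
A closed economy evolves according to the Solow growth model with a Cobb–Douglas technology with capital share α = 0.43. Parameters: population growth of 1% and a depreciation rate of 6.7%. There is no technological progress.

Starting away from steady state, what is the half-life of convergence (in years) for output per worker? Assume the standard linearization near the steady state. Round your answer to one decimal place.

half-life ≈ 15.8 years

Near the steady state the convergence rate is λ = (1 − α)(n + δ).
λ = (1 − 0.43) × 0.077 = 0.57 × 0.077 = 0.04389
Half-life = ln 2 / λ = 0.6931 / 0.04389 ≈ 15.79 years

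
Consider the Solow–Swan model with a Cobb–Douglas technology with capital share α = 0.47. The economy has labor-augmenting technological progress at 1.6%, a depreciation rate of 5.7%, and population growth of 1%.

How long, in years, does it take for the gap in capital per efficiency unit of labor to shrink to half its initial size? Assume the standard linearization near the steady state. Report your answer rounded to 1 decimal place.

t_½ ≈ 15.8 years

Near the steady state the convergence rate is λ = (1 − α)(n + g + δ).
λ = (1 − 0.47) × 0.083 = 0.53 × 0.083 = 0.04399
Half-life = ln 2 / λ = 0.6931 / 0.04399 ≈ 15.76 years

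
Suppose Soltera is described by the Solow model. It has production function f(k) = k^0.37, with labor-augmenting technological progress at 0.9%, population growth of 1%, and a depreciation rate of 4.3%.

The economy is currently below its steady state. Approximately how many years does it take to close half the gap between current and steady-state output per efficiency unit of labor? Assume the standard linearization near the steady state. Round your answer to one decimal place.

about 17.7 years

Near the steady state the convergence rate is λ = (1 − α)(n + g + δ).
λ = (1 − 0.37) × 0.062 = 0.63 × 0.062 = 0.03906
Half-life = ln 2 / λ = 0.6931 / 0.03906 ≈ 17.74 years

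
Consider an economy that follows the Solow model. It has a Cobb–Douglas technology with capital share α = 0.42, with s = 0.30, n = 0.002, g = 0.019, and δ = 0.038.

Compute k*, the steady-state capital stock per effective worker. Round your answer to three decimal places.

In steady state, investment equals break-even investment: s·k^α = (n + g + δ)·k.
Rearranging, k^(1−α) = s / (n + g + δ).
k^0.58 = 0.30 / (0.002 + 0.019 + 0.038) = 0.30 / 0.059 = 5.0847
k* = 5.0847^(1/0.58) ≈ 16.5082

k* = 16.508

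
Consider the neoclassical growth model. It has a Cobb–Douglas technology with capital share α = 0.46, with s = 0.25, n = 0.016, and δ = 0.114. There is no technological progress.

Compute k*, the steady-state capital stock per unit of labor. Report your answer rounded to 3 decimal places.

k* ≈ 3.357

At the steady state, Δk = 0, so s·k^α = (n + δ)·k.
Rearranging, k^(1−α) = s / (n + δ).
k^0.54 = 0.25 / (0.016 + 0.114) = 0.25 / 0.130 = 1.9231
k* = 1.9231^(1/0.54) ≈ 3.3568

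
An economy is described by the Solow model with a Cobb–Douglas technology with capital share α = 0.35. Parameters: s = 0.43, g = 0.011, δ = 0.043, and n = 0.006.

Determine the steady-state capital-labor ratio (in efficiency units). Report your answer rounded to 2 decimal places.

Steady state requires s·f(k) = (n + g + δ)·k, i.e. s·k^α = (n + g + δ)·k.
Rearranging, k^(1−α) = s / (n + g + δ).
k^0.65 = 0.43 / (0.006 + 0.011 + 0.043) = 0.43 / 0.060 = 7.1667
k* = 7.1667^(1/0.65) ≈ 20.6955

k* = 20.70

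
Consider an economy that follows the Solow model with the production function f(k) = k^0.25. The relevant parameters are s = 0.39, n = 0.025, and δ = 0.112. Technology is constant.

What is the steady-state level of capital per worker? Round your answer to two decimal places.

k* = 4.03

At the steady state, Δk = 0, so s·k^α = (n + δ)·k.
Rearranging, k^(1−α) = s / (n + δ).
k^0.75 = 0.39 / (0.025 + 0.112) = 0.39 / 0.137 = 2.8467
k* = 2.8467^(1/0.75) ≈ 4.0345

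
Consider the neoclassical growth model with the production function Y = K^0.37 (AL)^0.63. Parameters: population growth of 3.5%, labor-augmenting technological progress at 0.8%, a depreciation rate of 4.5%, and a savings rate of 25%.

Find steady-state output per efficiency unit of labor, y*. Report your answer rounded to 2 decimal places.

Steady state requires s·f(k) = (n + g + δ)·k, i.e. s·k^α = (n + g + δ)·k.
Rearranging, k^(1−α) = s / (n + g + δ).
k^0.63 = 0.25 / (0.035 + 0.008 + 0.045) = 0.25 / 0.088 = 2.8409
k* = 2.8409^(1/0.63) ≈ 5.2453
y* = (k*)^α = 5.2453^0.37 ≈ 1.8464

y* ≈ 1.85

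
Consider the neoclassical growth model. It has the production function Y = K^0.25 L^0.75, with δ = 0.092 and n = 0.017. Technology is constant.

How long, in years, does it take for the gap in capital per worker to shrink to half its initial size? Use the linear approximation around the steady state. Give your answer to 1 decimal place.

Near the steady state the convergence rate is λ = (1 − α)(n + δ).
λ = (1 − 0.25) × 0.109 = 0.75 × 0.109 = 0.08175
Half-life = ln 2 / λ = 0.6931 / 0.08175 ≈ 8.48 years

half-life ≈ 8.5 years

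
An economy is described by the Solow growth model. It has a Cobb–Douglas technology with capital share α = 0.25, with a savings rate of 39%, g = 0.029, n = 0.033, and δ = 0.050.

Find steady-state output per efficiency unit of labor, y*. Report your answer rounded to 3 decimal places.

Steady state requires s·f(k) = (n + g + δ)·k, i.e. s·k^α = (n + g + δ)·k.
Rearranging, k^(1−α) = s / (n + g + δ).
k^0.75 = 0.39 / (0.033 + 0.029 + 0.050) = 0.39 / 0.112 = 3.4821
k* = 3.4821^(1/0.75) ≈ 5.2778
y* = (k*)^α = 5.2778^0.25 ≈ 1.5157

y* ≈ 1.516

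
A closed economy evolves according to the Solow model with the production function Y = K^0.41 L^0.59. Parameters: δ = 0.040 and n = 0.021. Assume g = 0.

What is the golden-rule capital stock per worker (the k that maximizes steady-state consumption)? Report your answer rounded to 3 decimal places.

The golden rule sets f'(k) = n + δ, i.e. α·k^(α−1) = n + δ.
So k^(1−α) = α / (n + δ) = 0.41 / 0.061 = 6.7213.
k_gold = 6.7213^(1/0.59) ≈ 25.2617

k_gold ≈ 25.262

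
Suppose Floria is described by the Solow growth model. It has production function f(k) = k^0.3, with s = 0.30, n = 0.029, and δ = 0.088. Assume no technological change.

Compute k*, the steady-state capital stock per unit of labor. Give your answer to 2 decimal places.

k* ≈ 3.84

In steady state, investment equals break-even investment: s·k^α = (n + δ)·k.
Dividing both sides by k: k^(1−α) = s / (n + δ).
k^0.7 = 0.30 / (0.029 + 0.088) = 0.30 / 0.117 = 2.5641
k* = 2.5641^(1/0.7) ≈ 3.8388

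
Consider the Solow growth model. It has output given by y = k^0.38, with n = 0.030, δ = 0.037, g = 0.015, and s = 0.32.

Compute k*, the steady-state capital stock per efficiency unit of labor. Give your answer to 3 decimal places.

k* = 8.990

At the steady state, Δk = 0, so s·k^α = (n + g + δ)·k.
Dividing both sides by k: k^(1−α) = s / (n + g + δ).
k^0.62 = 0.32 / (0.030 + 0.015 + 0.037) = 0.32 / 0.082 = 3.9024
k* = 3.9024^(1/0.62) ≈ 8.9900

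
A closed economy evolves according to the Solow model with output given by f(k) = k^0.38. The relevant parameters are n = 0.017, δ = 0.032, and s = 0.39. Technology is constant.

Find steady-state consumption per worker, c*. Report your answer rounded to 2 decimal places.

c* = 2.18

At the steady state, Δk = 0, so s·k^α = (n + δ)·k.
Rearranging, k^(1−α) = s / (n + δ).
k^0.62 = 0.39 / (0.017 + 0.032) = 0.39 / 0.049 = 7.9592
k* = 7.9592^(1/0.62) ≈ 28.3802
y* = (k*)^α = 28.3802^0.38 ≈ 3.5657
c* = (1 − s)·y* = (1 − 0.39) × 3.5657 ≈ 2.1751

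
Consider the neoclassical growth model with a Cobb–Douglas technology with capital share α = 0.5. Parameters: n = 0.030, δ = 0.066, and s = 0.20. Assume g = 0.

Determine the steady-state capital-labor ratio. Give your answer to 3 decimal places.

k* = 4.340

At the steady state, Δk = 0, so s·k^α = (n + δ)·k.
Dividing both sides by k: k^(1−α) = s / (n + δ).
k^0.5 = 0.20 / (0.030 + 0.066) = 0.20 / 0.096 = 2.0833
k* = 2.0833^(1/0.5) ≈ 4.3401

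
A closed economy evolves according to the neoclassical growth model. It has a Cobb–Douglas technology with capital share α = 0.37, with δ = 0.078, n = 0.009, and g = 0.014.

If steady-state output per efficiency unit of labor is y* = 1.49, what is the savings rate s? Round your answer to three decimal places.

In steady state, investment equals break-even investment: s·k^α = (n + g + δ)·k.
Since y* = [s/(n + g + δ)]^(α/(1−α)), we have s/(n + g + δ) = (y*)^((1−α)/α) = 1.49^1.7027 = 1.9719.
Therefore s = 1.9719 × (n + g + δ) = 1.9719 × 0.101 = 0.1992.

s ≈ 0.199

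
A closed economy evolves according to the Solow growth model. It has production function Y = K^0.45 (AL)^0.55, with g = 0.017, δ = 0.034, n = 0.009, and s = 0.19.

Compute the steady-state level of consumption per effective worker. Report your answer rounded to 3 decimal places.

At the steady state, Δk = 0, so s·k^α = (n + g + δ)·k.
Dividing both sides by k: k^(1−α) = s / (n + g + δ).
k^0.55 = 0.19 / (0.009 + 0.017 + 0.034) = 0.19 / 0.060 = 3.1667
k* = 3.1667^(1/0.55) ≈ 8.1319
y* = (k*)^α = 8.1319^0.45 ≈ 2.5679
c* = (1 − s)·y* = (1 − 0.19) × 2.5679 ≈ 2.0800

c* ≈ 2.080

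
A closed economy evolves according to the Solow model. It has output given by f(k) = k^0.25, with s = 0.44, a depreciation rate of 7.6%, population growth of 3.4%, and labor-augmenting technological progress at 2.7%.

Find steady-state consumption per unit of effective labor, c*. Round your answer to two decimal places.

c* ≈ 0.83

At the steady state, Δk = 0, so s·k^α = (n + g + δ)·k.
Rearranging, k^(1−α) = s / (n + g + δ).
k^0.75 = 0.44 / (0.034 + 0.027 + 0.076) = 0.44 / 0.137 = 3.2117
k* = 3.2117^(1/0.75) ≈ 4.7386
y* = (k*)^α = 4.7386^0.25 ≈ 1.4754
c* = (1 − s)·y* = (1 − 0.44) × 1.4754 ≈ 0.8262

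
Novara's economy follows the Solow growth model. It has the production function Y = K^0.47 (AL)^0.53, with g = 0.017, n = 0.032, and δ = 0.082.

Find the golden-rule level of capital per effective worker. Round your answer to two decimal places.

The golden rule sets f'(k) = n + g + δ, i.e. α·k^(α−1) = n + g + δ.
So k^(1−α) = α / (n + g + δ) = 0.47 / 0.131 = 3.5878.
k_gold = 3.5878^(1/0.53) ≈ 11.1390

k_gold ≈ 11.14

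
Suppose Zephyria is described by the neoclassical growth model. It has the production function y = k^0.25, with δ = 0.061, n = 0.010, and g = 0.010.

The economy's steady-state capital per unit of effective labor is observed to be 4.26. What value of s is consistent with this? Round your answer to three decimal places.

In steady state, investment equals break-even investment: s·k^α = (n + g + δ)·k.
So s / (n + g + δ) = (k*)^(1−α) = 4.26^0.75 = 2.9652.
Therefore s = 2.9652 × (n + g + δ) = 2.9652 × 0.081 = 0.2402.

s ≈ 0.240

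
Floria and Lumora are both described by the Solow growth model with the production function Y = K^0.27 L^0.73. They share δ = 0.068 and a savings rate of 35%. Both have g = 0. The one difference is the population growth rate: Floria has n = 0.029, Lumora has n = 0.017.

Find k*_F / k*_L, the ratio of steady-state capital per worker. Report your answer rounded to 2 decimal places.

ratio ≈ 0.83

Steady-state k* = [s/(n + δ)]^(1/(1−α)), so the ratio is [ (s_F/(n + δ)_F) / (s_L/(n + δ)_L) ]^1.3699.
s_F/(n + δ)_F = 0.35/0.097 = 3.6082; s_L/(n + δ)_L = 0.35/0.085 = 4.1176.
Ratio = (3.6082/4.1176)^1.3699 = 0.8763^1.3699 ≈ 0.8345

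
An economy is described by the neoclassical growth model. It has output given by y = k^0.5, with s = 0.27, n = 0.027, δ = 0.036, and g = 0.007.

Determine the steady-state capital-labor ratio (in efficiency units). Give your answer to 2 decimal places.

k* = 14.88

At the steady state, Δk = 0, so s·k^α = (n + g + δ)·k.
Dividing both sides by k: k^(1−α) = s / (n + g + δ).
k^0.5 = 0.27 / (0.027 + 0.007 + 0.036) = 0.27 / 0.070 = 3.8571
k* = 3.8571^(1/0.5) ≈ 14.8772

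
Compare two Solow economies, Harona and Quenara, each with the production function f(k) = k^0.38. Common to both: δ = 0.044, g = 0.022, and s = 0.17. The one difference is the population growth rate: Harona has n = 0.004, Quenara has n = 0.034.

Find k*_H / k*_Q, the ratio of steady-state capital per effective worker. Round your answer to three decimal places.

k*_H / k*_Q ≈ 1.778

Steady-state k* = [s/(n + g + δ)]^(1/(1−α)), so the ratio is [ (s_H/(n + g + δ)_H) / (s_Q/(n + g + δ)_Q) ]^1.6129.
s_H/(n + g + δ)_H = 0.17/0.070 = 2.4286; s_Q/(n + g + δ)_Q = 0.17/0.100 = 1.7000.
Ratio = (2.4286/1.7000)^1.6129 = 1.4286^1.6129 ≈ 1.7777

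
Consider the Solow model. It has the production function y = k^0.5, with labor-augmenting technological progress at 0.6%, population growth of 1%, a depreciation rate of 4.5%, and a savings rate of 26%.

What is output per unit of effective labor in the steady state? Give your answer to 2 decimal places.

At the steady state, Δk = 0, so s·k^α = (n + g + δ)·k.
Dividing both sides by k: k^(1−α) = s / (n + g + δ).
k^0.5 = 0.26 / (0.010 + 0.006 + 0.045) = 0.26 / 0.061 = 4.2623
k* = 4.2623^(1/0.5) ≈ 18.1672
y* = (k*)^α = 18.1672^0.5 ≈ 4.2623

y* ≈ 4.26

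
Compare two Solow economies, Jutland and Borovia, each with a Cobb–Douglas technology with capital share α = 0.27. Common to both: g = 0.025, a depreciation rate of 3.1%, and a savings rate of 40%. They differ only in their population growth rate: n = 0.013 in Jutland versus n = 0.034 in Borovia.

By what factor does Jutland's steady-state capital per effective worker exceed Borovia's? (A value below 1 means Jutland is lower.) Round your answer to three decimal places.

Steady-state k* = [s/(n + g + δ)]^(1/(1−α)), so the ratio is [ (s_J/(n + g + δ)_J) / (s_B/(n + g + δ)_B) ]^1.3699.
s_J/(n + g + δ)_J = 0.40/0.069 = 5.7971; s_B/(n + g + δ)_B = 0.40/0.090 = 4.4444.
Ratio = (5.7971/4.4444)^1.3699 = 1.3044^1.3699 ≈ 1.4391

ratio ≈ 1.439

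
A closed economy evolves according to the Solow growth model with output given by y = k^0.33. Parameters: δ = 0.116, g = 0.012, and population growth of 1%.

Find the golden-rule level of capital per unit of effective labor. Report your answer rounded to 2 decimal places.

k_gold ≈ 3.67

The golden rule sets f'(k) = n + g + δ, i.e. α·k^(α−1) = n + g + δ.
So k^(1−α) = α / (n + g + δ) = 0.33 / 0.138 = 2.3913.
k_gold = 2.3913^(1/0.67) ≈ 3.6739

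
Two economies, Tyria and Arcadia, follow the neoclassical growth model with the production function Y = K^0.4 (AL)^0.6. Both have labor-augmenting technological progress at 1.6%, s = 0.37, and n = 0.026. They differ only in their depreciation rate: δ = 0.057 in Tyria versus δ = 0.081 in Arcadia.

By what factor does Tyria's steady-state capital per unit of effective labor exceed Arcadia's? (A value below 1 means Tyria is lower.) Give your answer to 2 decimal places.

Steady-state k* = [s/(n + g + δ)]^(1/(1−α)), so the ratio is [ (s_T/(n + g + δ)_T) / (s_A/(n + g + δ)_A) ]^1.6667.
s_T/(n + g + δ)_T = 0.37/0.099 = 3.7374; s_A/(n + g + δ)_A = 0.37/0.123 = 3.0081.
Ratio = (3.7374/3.0081)^1.6667 = 1.2424^1.6667 ≈ 1.4358

ratio ≈ 1.44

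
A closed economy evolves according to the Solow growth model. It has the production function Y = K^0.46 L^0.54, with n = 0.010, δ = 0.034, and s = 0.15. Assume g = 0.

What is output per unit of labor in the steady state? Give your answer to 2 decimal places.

Steady state requires s·f(k) = (n + δ)·k, i.e. s·k^α = (n + δ)·k.
Rearranging, k^(1−α) = s / (n + δ).
k^0.54 = 0.15 / (0.010 + 0.034) = 0.15 / 0.044 = 3.4091
k* = 3.4091^(1/0.54) ≈ 9.6910
y* = (k*)^α = 9.6910^0.46 ≈ 2.8427

y* = 2.84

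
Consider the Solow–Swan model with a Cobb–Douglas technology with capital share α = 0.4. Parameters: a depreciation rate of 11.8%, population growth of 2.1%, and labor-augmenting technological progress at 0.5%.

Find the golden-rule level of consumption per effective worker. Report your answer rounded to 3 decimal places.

c_gold ≈ 1.186

At the golden rule, f'(k) = n + g + δ, so α·k^(α−1) = n + g + δ and k_gold = (α/(n + g + δ))^(1/(1−α)).
k_gold = (0.4/0.144)^(1/0.6) = 2.7778^1.6667 ≈ 5.4893
c_gold = f(k_gold) − (n + g + δ)·k_gold = 1.9761 − 0.144×5.4893 ≈ 1.1856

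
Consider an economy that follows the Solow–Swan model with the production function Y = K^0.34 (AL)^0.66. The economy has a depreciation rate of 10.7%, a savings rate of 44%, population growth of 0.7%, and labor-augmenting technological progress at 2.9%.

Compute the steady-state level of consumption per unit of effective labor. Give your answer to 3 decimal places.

c* ≈ 0.999

At the steady state, Δk = 0, so s·k^α = (n + g + δ)·k.
Dividing both sides by k: k^(1−α) = s / (n + g + δ).
k^0.66 = 0.44 / (0.007 + 0.029 + 0.107) = 0.44 / 0.143 = 3.0769
k* = 3.0769^(1/0.66) ≈ 5.4899
y* = (k*)^α = 5.4899^0.34 ≈ 1.7842
c* = (1 − s)·y* = (1 − 0.44) × 1.7842 ≈ 0.9992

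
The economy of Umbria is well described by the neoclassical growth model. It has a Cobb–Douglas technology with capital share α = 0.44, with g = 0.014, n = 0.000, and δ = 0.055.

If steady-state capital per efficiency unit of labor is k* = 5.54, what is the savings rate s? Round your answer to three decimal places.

At the steady state, Δk = 0, so s·k^α = (n + g + δ)·k.
So s / (n + g + δ) = (k*)^(1−α) = 5.54^0.56 = 2.6083.
Therefore s = 2.6083 × (n + g + δ) = 2.6083 × 0.069 = 0.1800.

s ≈ 0.180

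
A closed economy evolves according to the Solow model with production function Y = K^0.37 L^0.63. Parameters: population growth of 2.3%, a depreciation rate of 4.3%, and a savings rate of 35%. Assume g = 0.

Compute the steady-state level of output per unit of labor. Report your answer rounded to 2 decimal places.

y* ≈ 2.66

At the steady state, Δk = 0, so s·k^α = (n + δ)·k.
Rearranging, k^(1−α) = s / (n + δ).
k^0.63 = 0.35 / (0.023 + 0.043) = 0.35 / 0.066 = 5.3030
k* = 5.3030^(1/0.63) ≈ 14.1265
y* = (k*)^α = 14.1265^0.37 ≈ 2.6639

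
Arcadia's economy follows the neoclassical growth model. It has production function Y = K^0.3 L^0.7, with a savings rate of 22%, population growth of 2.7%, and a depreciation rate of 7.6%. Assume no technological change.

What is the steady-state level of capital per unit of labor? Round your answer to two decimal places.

k* = 2.96

At the steady state, Δk = 0, so s·k^α = (n + δ)·k.
Rearranging, k^(1−α) = s / (n + δ).
k^0.7 = 0.22 / (0.027 + 0.076) = 0.22 / 0.103 = 2.1359
k* = 2.1359^(1/0.7) ≈ 2.9569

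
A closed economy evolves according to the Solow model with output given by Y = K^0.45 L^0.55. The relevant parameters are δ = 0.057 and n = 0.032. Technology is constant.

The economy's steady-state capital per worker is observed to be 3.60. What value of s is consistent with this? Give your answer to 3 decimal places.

At the steady state, Δk = 0, so s·k^α = (n + δ)·k.
So s / (n + δ) = (k*)^(1−α) = 3.60^0.55 = 2.0229.
Therefore s = 2.0229 × (n + δ) = 2.0229 × 0.089 = 0.1800.

s ≈ 0.180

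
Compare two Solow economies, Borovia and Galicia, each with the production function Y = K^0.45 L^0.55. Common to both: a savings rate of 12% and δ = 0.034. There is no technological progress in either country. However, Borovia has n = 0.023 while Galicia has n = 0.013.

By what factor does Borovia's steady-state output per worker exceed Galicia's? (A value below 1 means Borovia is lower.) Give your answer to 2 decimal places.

Steady-state y* = [s/(n + δ)]^(α/(1−α)), so the ratio is [ (s_B/(n + δ)_B) / (s_G/(n + δ)_G) ]^0.8182.
s_B/(n + δ)_B = 0.12/0.057 = 2.1053; s_G/(n + δ)_G = 0.12/0.047 = 2.5532.
Ratio = (2.1053/2.5532)^0.8182 = 0.8246^0.8182 ≈ 0.8540

ratio ≈ 0.85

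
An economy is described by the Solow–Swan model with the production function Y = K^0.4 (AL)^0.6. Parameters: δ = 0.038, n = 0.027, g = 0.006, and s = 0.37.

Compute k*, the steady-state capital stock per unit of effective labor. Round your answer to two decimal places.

k* = 15.66

At the steady state, Δk = 0, so s·k^α = (n + g + δ)·k.
Dividing both sides by k: k^(1−α) = s / (n + g + δ).
k^0.6 = 0.37 / (0.027 + 0.006 + 0.038) = 0.37 / 0.071 = 5.2113
k* = 5.2113^(1/0.6) ≈ 15.6643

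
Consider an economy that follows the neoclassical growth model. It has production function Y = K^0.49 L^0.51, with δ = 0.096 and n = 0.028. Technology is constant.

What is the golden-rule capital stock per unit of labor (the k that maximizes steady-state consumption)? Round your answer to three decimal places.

k_gold ≈ 14.796

The golden rule sets f'(k) = n + δ, i.e. α·k^(α−1) = n + δ.
So k^(1−α) = α / (n + δ) = 0.49 / 0.124 = 3.9516.
k_gold = 3.9516^(1/0.51) ≈ 14.7960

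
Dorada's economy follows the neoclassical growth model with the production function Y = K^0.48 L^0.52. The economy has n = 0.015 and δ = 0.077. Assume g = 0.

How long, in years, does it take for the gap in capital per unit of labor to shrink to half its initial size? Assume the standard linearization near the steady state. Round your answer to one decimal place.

Near the steady state the convergence rate is λ = (1 − α)(n + δ).
λ = (1 − 0.48) × 0.092 = 0.52 × 0.092 = 0.04784
Half-life = ln 2 / λ = 0.6931 / 0.04784 ≈ 14.49 years

half-life ≈ 14.5 years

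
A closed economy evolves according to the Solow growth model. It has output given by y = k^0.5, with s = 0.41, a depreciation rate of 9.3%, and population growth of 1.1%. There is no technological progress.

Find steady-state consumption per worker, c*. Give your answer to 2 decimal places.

Steady state requires s·f(k) = (n + δ)·k, i.e. s·k^α = (n + δ)·k.
Rearranging, k^(1−α) = s / (n + δ).
k^0.5 = 0.41 / (0.011 + 0.093) = 0.41 / 0.104 = 3.9423
k* = 3.9423^(1/0.5) ≈ 15.5417
y* = (k*)^α = 15.5417^0.5 ≈ 3.9423
c* = (1 − s)·y* = (1 − 0.41) × 3.9423 ≈ 2.3260

c* ≈ 2.33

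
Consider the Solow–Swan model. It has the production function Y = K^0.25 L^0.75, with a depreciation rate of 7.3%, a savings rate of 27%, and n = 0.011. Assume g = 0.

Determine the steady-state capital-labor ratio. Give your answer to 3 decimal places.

k* ≈ 4.744

In steady state, investment equals break-even investment: s·k^α = (n + δ)·k.
Dividing both sides by k: k^(1−α) = s / (n + δ).
k^0.75 = 0.27 / (0.011 + 0.073) = 0.27 / 0.084 = 3.2143
k* = 3.2143^(1/0.75) ≈ 4.7437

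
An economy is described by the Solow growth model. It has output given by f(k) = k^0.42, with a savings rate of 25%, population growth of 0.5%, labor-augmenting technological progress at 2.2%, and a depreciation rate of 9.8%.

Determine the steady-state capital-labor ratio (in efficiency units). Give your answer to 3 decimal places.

In steady state, investment equals break-even investment: s·k^α = (n + g + δ)·k.
Dividing both sides by k: k^(1−α) = s / (n + g + δ).
k^0.58 = 0.25 / (0.005 + 0.022 + 0.098) = 0.25 / 0.125 = 2.0000
k* = 2.0000^(1/0.58) ≈ 3.3038

k* = 3.304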